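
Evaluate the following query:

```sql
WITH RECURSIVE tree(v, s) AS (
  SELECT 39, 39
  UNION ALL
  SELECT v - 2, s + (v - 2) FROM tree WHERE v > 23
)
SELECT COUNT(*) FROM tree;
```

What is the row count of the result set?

Base: v=39, s=39.
Iteration 1: 39 > 23 holds -> v = 39 - 2 = 37, s = 39 + 37 = 76.
Iteration 2: 37 > 23 holds -> v = 37 - 2 = 35, s = 76 + 35 = 111.
Iteration 3: 35 > 23 holds -> v = 35 - 2 = 33, s = 111 + 33 = 144.
Iteration 4: 33 > 23 holds -> v = 33 - 2 = 31, s = 144 + 31 = 175.
Iteration 5: 31 > 23 holds -> v = 31 - 2 = 29, s = 175 + 29 = 204.
Iteration 6: 29 > 23 holds -> v = 29 - 2 = 27, s = 204 + 27 = 231.
Iteration 7: 27 > 23 holds -> v = 27 - 2 = 25, s = 231 + 25 = 256.
Iteration 8: 25 > 23 holds -> v = 25 - 2 = 23, s = 256 + 23 = 279.
Iteration 9: 23 > 23 fails; recursion stops.
Total rows emitted: 9.

9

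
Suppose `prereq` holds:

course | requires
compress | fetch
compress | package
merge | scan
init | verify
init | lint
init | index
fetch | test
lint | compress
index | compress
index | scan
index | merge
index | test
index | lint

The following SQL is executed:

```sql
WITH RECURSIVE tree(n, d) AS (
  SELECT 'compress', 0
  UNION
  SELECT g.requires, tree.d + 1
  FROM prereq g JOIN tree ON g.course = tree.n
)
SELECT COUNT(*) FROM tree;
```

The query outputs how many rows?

Base: (compress, d=0).
Iteration 1: edges from {compress} -> (fetch, d=1), (package, d=1).
Iteration 2: edges from {fetch,package} -> (test, d=2).
Iteration 3: no outgoing edges from {test}; recursion stops.
Total rows emitted: 4.

4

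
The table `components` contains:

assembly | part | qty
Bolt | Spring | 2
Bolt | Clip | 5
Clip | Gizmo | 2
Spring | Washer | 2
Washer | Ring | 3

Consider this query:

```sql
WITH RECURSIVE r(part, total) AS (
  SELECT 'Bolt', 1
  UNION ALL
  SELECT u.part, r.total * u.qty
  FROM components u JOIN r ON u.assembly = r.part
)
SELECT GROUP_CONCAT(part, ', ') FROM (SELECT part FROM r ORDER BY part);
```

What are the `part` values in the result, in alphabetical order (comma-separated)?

Base: (Bolt, total=1).
Iteration 1: components of {Bolt} -> Clip = 1*5 = 5, Spring = 1*2 = 2.
Iteration 2: components of {Clip,Spring} -> Gizmo = 5*2 = 10, Washer = 2*2 = 4.
Iteration 3: components of {Gizmo,Washer} -> Ring = 4*3 = 12.
Iteration 4: no further components; recursion stops.

Bolt, Clip, Gizmo, Ring, Spring, Washer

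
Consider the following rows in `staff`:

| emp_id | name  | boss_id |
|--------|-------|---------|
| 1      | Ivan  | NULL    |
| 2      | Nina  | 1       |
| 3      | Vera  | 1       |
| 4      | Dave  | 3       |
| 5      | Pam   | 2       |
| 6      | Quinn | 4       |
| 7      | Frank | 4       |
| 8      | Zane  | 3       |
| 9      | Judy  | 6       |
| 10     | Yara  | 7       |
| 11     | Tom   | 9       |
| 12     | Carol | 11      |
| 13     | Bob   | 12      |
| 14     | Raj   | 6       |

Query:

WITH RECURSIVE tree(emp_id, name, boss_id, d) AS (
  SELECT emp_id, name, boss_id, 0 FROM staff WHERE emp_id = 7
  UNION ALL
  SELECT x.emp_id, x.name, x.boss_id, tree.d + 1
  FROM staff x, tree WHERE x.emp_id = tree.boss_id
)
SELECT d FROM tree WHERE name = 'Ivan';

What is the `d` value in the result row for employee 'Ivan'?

3

Base: emp_id=7 (Frank), boss_id=4, d 0.
Iteration 1: join on emp_id=4 -> Dave (id 4, boss_id=3, d 1).
Iteration 2: join on emp_id=3 -> Vera (id 3, boss_id=1, d 2).
Iteration 3: join on emp_id=1 -> Ivan (id 1, boss_id=NULL, d 3).
Iteration 4: boss_id is NULL; no match; recursion stops.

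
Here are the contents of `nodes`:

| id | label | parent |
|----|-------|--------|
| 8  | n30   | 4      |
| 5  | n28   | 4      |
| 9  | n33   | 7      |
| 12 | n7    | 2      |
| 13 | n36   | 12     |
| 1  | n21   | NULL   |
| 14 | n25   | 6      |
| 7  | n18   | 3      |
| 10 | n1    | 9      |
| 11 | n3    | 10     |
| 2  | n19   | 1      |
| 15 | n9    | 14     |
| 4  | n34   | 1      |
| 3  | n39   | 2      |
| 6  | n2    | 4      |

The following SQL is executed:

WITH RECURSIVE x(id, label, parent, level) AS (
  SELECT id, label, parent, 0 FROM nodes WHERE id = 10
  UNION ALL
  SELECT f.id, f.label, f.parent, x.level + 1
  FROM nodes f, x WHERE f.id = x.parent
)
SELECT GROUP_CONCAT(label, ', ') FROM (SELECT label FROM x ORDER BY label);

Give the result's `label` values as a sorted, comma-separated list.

n1, n18, n19, n21, n33, n39

Base: id=10 (n1), parent=9, level 0.
Iteration 1: join on id=9 -> n33 (id 9, parent=7, level 1).
Iteration 2: join on id=7 -> n18 (id 7, parent=3, level 2).
Iteration 3: join on id=3 -> n39 (id 3, parent=2, level 3).
Iteration 4: join on id=2 -> n19 (id 2, parent=1, level 4).
Iteration 5: join on id=1 -> n21 (id 1, parent=NULL, level 5).
Iteration 6: parent is NULL; no match; recursion stops.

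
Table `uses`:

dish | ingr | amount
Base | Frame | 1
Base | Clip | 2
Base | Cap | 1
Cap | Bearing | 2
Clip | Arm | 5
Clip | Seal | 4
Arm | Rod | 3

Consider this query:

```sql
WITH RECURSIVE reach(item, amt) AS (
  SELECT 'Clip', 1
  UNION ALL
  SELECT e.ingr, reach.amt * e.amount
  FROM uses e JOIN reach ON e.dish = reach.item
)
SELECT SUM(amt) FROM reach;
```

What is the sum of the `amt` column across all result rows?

Base: (Clip, amt=1).
Iteration 1: components of {Clip} -> Arm = 1*5 = 5, Seal = 1*4 = 4.
Iteration 2: components of {Arm,Seal} -> Rod = 5*3 = 15.
Iteration 3: no further components; recursion stops.
SUM(amt) = 1 + 5 + 4 + 15 = 25.

25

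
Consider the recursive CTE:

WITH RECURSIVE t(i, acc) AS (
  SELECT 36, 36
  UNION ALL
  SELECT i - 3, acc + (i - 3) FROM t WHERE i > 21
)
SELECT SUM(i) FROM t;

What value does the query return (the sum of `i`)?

Base: i=36, acc=36.
Iteration 1: 36 > 21 holds -> i = 36 - 3 = 33, acc = 36 + 33 = 69.
Iteration 2: 33 > 21 holds -> i = 33 - 3 = 30, acc = 69 + 30 = 99.
Iteration 3: 30 > 21 holds -> i = 30 - 3 = 27, acc = 99 + 27 = 126.
Iteration 4: 27 > 21 holds -> i = 27 - 3 = 24, acc = 126 + 24 = 150.
Iteration 5: 24 > 21 holds -> i = 24 - 3 = 21, acc = 150 + 21 = 171.
Iteration 6: 21 > 21 fails; recursion stops.
SUM(i) = 36 + 33 + 30 + 27 + 24 + 21 = 171.

171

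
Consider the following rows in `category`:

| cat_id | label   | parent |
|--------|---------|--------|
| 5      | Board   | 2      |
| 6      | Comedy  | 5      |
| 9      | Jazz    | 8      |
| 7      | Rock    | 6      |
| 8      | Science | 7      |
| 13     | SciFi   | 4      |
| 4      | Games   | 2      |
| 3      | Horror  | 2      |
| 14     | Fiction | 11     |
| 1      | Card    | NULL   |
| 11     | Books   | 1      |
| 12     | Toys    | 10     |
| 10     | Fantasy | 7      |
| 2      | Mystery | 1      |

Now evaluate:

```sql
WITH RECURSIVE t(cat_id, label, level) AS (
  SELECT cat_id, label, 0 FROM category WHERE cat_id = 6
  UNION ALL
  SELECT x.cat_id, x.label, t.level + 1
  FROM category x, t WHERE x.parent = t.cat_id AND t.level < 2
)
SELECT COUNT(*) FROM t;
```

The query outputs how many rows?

Base: cat_id=6 (Comedy) at level 0.
Iteration 1: rows with parent in {6} -> Rock (id 7, level 1).
Iteration 2: rows with parent in {7} -> Science (id 8, level 2), Fantasy (id 10, level 2).
Iteration 3: level < 2 fails for all current rows; recursion stops.
Total rows emitted: 4.

4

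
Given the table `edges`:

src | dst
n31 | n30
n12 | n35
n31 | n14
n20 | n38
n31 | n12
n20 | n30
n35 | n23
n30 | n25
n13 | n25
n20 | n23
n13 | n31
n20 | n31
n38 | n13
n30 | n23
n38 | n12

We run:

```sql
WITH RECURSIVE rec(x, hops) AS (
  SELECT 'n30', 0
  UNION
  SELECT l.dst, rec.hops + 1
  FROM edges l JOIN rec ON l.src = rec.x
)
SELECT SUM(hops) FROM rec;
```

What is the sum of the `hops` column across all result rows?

2

Base: (n30, hops=0).
Iteration 1: edges from {n30} -> (n23, hops=1), (n25, hops=1).
Iteration 2: no outgoing edges from {n23,n25}; recursion stops.
SUM(hops) = 0 + 1 + 1 = 2.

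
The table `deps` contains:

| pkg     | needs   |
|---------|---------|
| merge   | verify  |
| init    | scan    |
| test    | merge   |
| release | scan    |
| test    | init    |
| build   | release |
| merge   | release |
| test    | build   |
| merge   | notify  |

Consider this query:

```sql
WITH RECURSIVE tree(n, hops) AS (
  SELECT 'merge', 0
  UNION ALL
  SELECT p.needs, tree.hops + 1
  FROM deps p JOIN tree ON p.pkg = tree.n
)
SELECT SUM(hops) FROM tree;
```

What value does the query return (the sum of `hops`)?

Base: (merge, hops=0).
Iteration 1: edges from {merge} -> (notify, hops=1), (release, hops=1), (verify, hops=1).
Iteration 2: edges from {notify,release,verify} -> (scan, hops=2).
Iteration 3: no outgoing edges from {scan}; recursion stops.
SUM(hops) = 0 + 1 + 1 + 1 + 2 = 5.

5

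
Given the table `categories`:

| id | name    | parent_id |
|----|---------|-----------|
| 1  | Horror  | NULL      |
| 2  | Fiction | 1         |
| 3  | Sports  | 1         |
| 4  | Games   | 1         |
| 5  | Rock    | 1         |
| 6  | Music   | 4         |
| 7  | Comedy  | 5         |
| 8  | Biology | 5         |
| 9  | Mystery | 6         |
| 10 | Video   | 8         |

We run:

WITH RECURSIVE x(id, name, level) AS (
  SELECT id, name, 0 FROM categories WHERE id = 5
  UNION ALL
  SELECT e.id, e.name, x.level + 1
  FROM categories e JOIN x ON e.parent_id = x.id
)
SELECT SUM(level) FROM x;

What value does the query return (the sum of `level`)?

Base: id=5 (Rock) at level 0.
Iteration 1: rows with parent_id in {5} -> Comedy (id 7, level 1), Biology (id 8, level 1).
Iteration 2: rows with parent_id in {7,8} -> Video (id 10, level 2).
Iteration 3: no rows with parent_id in {10}; recursion stops.
SUM(level) = 0 + 1 + 1 + 2 = 4.

4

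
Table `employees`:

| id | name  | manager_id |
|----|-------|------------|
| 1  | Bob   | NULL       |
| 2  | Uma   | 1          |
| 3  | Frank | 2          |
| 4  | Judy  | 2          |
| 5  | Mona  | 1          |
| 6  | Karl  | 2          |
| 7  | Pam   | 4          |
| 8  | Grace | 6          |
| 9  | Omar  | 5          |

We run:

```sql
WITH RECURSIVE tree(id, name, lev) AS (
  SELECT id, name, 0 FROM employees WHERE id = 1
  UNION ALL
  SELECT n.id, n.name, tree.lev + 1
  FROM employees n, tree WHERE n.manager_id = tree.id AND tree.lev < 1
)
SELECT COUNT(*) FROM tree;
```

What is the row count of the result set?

3

Base: id=1 (Bob) at lev 0.
Iteration 1: rows with manager_id in {1} -> Uma (id 2, lev 1), Mona (id 5, lev 1).
Iteration 2: lev < 1 fails for all current rows; recursion stops.
Total rows emitted: 3.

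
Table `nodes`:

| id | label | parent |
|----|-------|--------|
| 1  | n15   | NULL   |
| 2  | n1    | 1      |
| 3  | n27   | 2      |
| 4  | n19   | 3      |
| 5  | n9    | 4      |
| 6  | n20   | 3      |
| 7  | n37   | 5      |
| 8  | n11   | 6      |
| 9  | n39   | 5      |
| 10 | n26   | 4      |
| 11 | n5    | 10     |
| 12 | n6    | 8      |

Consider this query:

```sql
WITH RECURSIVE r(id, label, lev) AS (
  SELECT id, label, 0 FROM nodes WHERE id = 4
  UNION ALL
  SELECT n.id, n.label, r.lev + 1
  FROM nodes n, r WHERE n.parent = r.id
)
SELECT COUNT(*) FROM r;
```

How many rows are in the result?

6

Base: id=4 (n19) at lev 0.
Iteration 1: rows with parent in {4} -> n9 (id 5, lev 1), n26 (id 10, lev 1).
Iteration 2: rows with parent in {5,10} -> n37 (id 7, lev 2), n39 (id 9, lev 2), n5 (id 11, lev 2).
Iteration 3: no rows with parent in {7,9,11}; recursion stops.
Total rows emitted: 6.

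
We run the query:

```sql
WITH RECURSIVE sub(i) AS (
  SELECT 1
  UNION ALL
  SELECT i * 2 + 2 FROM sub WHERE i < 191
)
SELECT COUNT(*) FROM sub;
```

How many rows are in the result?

8

Base: i=1.
Iteration 1: 1 < 191 holds -> i = 1 * 2 + 2 = 4.
Iteration 2: 4 < 191 holds -> i = 4 * 2 + 2 = 10.
Iteration 3: 10 < 191 holds -> i = 10 * 2 + 2 = 22.
Iteration 4: 22 < 191 holds -> i = 22 * 2 + 2 = 46.
Iteration 5: 46 < 191 holds -> i = 46 * 2 + 2 = 94.
Iteration 6: 94 < 191 holds -> i = 94 * 2 + 2 = 190.
Iteration 7: 190 < 191 holds -> i = 190 * 2 + 2 = 382.
Iteration 8: 382 < 191 fails; recursion stops.
Total rows emitted: 8.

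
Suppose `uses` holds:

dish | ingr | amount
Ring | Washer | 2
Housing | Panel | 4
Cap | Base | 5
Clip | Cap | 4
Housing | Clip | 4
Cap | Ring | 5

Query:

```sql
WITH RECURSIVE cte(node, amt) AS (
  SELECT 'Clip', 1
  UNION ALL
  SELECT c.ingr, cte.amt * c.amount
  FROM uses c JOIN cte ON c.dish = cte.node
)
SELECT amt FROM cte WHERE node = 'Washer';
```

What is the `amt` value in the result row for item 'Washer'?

Base: (Clip, amt=1).
Iteration 1: components of {Clip} -> Cap = 1*4 = 4.
Iteration 2: components of {Cap} -> Base = 4*5 = 20, Ring = 4*5 = 20.
Iteration 3: components of {Base,Ring} -> Washer = 20*2 = 40.
Iteration 4: no further components; recursion stops.

40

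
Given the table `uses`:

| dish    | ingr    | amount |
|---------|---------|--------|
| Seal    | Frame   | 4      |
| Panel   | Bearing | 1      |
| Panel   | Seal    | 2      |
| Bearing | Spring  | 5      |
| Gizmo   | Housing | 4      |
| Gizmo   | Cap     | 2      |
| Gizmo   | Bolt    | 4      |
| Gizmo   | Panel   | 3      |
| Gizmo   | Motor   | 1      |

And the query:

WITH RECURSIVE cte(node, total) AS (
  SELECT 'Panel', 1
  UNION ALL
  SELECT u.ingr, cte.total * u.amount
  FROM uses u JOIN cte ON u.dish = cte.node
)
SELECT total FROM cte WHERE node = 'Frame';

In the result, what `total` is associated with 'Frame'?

8

Base: (Panel, total=1).
Iteration 1: components of {Panel} -> Bearing = 1*1 = 1, Seal = 1*2 = 2.
Iteration 2: components of {Bearing,Seal} -> Frame = 2*4 = 8, Spring = 1*5 = 5.
Iteration 3: no further components; recursion stops.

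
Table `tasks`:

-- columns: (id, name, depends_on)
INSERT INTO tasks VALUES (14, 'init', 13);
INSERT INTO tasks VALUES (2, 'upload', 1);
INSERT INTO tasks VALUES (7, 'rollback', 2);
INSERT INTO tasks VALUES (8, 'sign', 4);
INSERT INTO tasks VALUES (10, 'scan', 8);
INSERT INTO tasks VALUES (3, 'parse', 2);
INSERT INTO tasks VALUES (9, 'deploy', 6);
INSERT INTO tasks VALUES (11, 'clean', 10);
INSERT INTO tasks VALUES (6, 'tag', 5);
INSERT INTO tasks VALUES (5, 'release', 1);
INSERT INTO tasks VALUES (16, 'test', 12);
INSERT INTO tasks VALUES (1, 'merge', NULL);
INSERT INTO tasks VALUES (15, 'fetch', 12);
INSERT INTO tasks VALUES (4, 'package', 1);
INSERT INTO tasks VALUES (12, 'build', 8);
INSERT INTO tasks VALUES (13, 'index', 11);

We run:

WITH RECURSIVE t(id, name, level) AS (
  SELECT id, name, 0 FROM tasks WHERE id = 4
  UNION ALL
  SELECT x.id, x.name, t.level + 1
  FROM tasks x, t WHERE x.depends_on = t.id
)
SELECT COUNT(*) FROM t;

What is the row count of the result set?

Base: id=4 (package) at level 0.
Iteration 1: rows with depends_on in {4} -> sign (id 8, level 1).
Iteration 2: rows with depends_on in {8} -> scan (id 10, level 2), build (id 12, level 2).
Iteration 3: rows with depends_on in {10,12} -> clean (id 11, level 3), fetch (id 15, level 3), test (id 16, level 3).
Iteration 4: rows with depends_on in {11,15,16} -> index (id 13, level 4).
Iteration 5: rows with depends_on in {13} -> init (id 14, level 5).
Iteration 6: no rows with depends_on in {14}; recursion stops.
Total rows emitted: 9.

9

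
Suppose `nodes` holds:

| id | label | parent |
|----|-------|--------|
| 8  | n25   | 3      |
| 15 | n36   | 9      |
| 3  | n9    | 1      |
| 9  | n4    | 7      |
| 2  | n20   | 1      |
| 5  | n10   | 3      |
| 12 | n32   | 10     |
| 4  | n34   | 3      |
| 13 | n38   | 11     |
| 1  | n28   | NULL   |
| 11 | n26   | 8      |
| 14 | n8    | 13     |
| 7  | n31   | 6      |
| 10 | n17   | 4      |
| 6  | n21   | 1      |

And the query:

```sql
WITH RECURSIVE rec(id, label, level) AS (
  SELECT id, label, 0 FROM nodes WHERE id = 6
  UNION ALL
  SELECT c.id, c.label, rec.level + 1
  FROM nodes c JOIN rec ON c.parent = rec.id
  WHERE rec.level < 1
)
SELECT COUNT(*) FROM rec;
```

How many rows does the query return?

Base: id=6 (n21) at level 0.
Iteration 1: rows with parent in {6} -> n31 (id 7, level 1).
Iteration 2: level < 1 fails for all current rows; recursion stops.
Total rows emitted: 2.

2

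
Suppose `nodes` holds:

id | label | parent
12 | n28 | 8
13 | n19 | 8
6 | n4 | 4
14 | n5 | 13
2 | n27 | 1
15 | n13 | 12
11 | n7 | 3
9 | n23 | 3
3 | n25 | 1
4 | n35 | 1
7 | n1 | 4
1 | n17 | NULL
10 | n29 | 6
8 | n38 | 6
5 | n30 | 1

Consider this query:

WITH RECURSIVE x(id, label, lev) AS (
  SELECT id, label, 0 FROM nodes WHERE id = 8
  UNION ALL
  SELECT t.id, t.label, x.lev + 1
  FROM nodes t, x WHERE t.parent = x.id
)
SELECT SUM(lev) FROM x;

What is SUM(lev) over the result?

6

Base: id=8 (n38) at lev 0.
Iteration 1: rows with parent in {8} -> n28 (id 12, lev 1), n19 (id 13, lev 1).
Iteration 2: rows with parent in {12,13} -> n5 (id 14, lev 2), n13 (id 15, lev 2).
Iteration 3: no rows with parent in {14,15}; recursion stops.
SUM(lev) = 0 + 1 + 1 + 2 + 2 = 6.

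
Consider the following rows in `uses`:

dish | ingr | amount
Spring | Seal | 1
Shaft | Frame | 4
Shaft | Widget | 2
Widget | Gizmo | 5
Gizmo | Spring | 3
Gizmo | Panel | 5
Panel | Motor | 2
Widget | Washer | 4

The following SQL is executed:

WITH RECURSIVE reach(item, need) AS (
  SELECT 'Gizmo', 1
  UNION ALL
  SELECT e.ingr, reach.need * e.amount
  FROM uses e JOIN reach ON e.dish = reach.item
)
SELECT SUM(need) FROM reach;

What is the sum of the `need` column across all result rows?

22

Base: (Gizmo, need=1).
Iteration 1: components of {Gizmo} -> Panel = 1*5 = 5, Spring = 1*3 = 3.
Iteration 2: components of {Panel,Spring} -> Motor = 5*2 = 10, Seal = 3*1 = 3.
Iteration 3: no further components; recursion stops.
SUM(need) = 1 + 3 + 5 + 3 + 10 = 22.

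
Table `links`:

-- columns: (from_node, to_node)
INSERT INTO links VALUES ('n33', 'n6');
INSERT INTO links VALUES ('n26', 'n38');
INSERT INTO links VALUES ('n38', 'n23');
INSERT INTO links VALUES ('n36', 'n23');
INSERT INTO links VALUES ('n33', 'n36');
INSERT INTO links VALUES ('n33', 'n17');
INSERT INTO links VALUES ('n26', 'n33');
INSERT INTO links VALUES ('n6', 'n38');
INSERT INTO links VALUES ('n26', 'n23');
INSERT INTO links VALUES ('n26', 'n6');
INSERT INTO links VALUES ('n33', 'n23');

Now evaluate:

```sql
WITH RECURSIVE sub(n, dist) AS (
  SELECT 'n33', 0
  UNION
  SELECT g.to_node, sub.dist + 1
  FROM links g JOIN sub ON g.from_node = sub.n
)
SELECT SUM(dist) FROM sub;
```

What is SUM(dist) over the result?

Base: (n33, dist=0).
Iteration 1: edges from {n33} -> (n17, dist=1), (n23, dist=1), (n36, dist=1), (n6, dist=1).
Iteration 2: edges from {n17,n23,n36,n6} -> (n23, dist=2), (n38, dist=2).
Iteration 3: edges from {n23,n38} -> (n23, dist=3).
Iteration 4: no outgoing edges from {n23}; recursion stops.
SUM(dist) = 0 + 1 + 1 + 1 + 1 + 2 + 2 + 3 = 11.

11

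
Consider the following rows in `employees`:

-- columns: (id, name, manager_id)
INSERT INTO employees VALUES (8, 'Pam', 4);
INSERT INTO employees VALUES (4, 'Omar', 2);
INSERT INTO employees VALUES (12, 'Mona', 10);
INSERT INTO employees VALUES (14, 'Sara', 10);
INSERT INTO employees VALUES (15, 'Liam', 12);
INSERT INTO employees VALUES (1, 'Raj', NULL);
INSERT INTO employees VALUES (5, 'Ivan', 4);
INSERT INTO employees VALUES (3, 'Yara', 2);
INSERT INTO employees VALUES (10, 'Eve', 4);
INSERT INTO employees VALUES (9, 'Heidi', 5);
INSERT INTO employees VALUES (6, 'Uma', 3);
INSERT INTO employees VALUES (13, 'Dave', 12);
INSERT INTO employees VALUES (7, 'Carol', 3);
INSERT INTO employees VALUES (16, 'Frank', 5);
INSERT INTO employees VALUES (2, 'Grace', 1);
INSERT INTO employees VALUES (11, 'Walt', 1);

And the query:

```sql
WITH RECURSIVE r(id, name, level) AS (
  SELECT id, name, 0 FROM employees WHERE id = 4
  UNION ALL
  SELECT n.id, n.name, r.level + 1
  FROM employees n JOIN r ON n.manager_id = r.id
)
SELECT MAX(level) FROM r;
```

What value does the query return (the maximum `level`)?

3

Base: id=4 (Omar) at level 0.
Iteration 1: rows with manager_id in {4} -> Ivan (id 5, level 1), Pam (id 8, level 1), Eve (id 10, level 1).
Iteration 2: rows with manager_id in {5,8,10} -> Heidi (id 9, level 2), Mona (id 12, level 2), Sara (id 14, level 2), Frank (id 16, level 2).
Iteration 3: rows with manager_id in {9,12,14,16} -> Dave (id 13, level 3), Liam (id 15, level 3).
Iteration 4: no rows with manager_id in {13,15}; recursion stops.
level values: 0, 1, 1, 1, 2, 2, 2, 2, 3, 3; the maximum is 3.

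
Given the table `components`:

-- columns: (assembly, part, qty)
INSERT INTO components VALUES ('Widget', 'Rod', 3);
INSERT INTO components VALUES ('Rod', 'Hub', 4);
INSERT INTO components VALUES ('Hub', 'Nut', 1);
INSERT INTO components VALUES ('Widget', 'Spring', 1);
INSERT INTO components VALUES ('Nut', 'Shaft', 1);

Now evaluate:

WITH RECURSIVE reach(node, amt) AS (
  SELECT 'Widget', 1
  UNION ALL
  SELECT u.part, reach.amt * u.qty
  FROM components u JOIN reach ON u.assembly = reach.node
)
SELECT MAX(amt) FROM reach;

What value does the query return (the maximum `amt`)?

12

Base: (Widget, amt=1).
Iteration 1: components of {Widget} -> Rod = 1*3 = 3, Spring = 1*1 = 1.
Iteration 2: components of {Rod,Spring} -> Hub = 3*4 = 12.
Iteration 3: components of {Hub} -> Nut = 12*1 = 12.
Iteration 4: components of {Nut} -> Shaft = 12*1 = 12.
Iteration 5: no further components; recursion stops.
amt values: 1, 3, 1, 12, 12, 12; the maximum is 12.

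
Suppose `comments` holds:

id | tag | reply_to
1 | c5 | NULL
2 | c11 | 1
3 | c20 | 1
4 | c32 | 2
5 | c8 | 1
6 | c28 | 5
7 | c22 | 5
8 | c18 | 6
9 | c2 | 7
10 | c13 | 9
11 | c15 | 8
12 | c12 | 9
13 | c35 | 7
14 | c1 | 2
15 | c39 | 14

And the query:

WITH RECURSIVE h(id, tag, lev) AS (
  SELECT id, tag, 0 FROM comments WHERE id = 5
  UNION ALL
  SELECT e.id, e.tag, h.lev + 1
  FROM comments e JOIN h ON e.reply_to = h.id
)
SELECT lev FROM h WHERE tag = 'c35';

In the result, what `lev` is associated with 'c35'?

Base: id=5 (c8) at lev 0.
Iteration 1: rows with reply_to in {5} -> c28 (id 6, lev 1), c22 (id 7, lev 1).
Iteration 2: rows with reply_to in {6,7} -> c18 (id 8, lev 2), c2 (id 9, lev 2), c35 (id 13, lev 2).
Iteration 3: rows with reply_to in {8,9,13} -> c13 (id 10, lev 3), c15 (id 11, lev 3), c12 (id 12, lev 3).
Iteration 4: no rows with reply_to in {10,11,12}; recursion stops.

2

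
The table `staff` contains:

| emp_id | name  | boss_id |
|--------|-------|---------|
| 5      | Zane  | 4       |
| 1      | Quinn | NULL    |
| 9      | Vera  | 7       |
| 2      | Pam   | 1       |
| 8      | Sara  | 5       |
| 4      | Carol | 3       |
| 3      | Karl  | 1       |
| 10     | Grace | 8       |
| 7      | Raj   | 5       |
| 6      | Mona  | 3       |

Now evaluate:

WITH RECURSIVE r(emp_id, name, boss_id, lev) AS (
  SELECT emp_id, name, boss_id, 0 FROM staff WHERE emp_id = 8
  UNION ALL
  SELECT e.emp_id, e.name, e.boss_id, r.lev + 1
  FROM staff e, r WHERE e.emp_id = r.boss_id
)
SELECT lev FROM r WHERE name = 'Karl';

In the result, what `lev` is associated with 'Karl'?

3

Base: emp_id=8 (Sara), boss_id=5, lev 0.
Iteration 1: join on emp_id=5 -> Zane (id 5, boss_id=4, lev 1).
Iteration 2: join on emp_id=4 -> Carol (id 4, boss_id=3, lev 2).
Iteration 3: join on emp_id=3 -> Karl (id 3, boss_id=1, lev 3).
Iteration 4: join on emp_id=1 -> Quinn (id 1, boss_id=NULL, lev 4).
Iteration 5: boss_id is NULL; no match; recursion stops.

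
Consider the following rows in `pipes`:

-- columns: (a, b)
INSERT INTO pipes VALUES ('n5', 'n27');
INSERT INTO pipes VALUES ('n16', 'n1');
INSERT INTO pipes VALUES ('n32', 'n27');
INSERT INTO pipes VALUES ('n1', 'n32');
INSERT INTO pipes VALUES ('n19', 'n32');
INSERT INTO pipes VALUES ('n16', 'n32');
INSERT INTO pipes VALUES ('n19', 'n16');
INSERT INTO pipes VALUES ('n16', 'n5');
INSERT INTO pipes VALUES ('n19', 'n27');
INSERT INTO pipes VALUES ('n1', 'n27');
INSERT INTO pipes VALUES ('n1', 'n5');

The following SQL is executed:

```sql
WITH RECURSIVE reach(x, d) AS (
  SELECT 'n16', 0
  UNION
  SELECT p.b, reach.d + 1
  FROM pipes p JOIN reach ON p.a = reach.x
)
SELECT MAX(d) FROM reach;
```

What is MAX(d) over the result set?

Base: (n16, d=0).
Iteration 1: edges from {n16} -> (n1, d=1), (n32, d=1), (n5, d=1).
Iteration 2: edges from {n1,n32,n5} -> (n27, d=2), (n32, d=2), (n5, d=2). [UNION drops 2 duplicate row(s)]
Iteration 3: edges from {n27,n32,n5} -> (n27, d=3). [UNION drops 1 duplicate row(s)]
Iteration 4: no outgoing edges from {n27}; recursion stops.
d values: 0, 1, 1, 1, 2, 2, 2, 3; the maximum is 3.

3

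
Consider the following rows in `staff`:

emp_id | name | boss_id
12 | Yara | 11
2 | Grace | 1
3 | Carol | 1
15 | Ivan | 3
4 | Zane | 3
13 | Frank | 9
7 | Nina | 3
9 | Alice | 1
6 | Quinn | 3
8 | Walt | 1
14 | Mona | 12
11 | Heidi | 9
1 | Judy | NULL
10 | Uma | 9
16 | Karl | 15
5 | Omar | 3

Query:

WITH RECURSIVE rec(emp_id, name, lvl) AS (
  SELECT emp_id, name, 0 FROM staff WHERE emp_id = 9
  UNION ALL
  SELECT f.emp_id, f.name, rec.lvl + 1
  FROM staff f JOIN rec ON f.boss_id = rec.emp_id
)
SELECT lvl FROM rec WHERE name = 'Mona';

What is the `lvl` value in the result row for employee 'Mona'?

Base: emp_id=9 (Alice) at lvl 0.
Iteration 1: rows with boss_id in {9} -> Uma (id 10, lvl 1), Heidi (id 11, lvl 1), Frank (id 13, lvl 1).
Iteration 2: rows with boss_id in {10,11,13} -> Yara (id 12, lvl 2).
Iteration 3: rows with boss_id in {12} -> Mona (id 14, lvl 3).
Iteration 4: no rows with boss_id in {14}; recursion stops.

3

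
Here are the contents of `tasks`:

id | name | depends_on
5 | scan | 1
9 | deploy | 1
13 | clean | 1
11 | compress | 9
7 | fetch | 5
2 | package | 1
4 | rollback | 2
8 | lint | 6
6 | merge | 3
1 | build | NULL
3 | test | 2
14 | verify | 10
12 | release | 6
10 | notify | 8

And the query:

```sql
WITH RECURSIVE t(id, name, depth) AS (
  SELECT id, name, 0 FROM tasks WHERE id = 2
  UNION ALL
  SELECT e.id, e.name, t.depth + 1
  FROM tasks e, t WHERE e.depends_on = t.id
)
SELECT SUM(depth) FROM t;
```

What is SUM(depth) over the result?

Base: id=2 (package) at depth 0.
Iteration 1: rows with depends_on in {2} -> test (id 3, depth 1), rollback (id 4, depth 1).
Iteration 2: rows with depends_on in {3,4} -> merge (id 6, depth 2).
Iteration 3: rows with depends_on in {6} -> lint (id 8, depth 3), release (id 12, depth 3).
Iteration 4: rows with depends_on in {8,12} -> notify (id 10, depth 4).
Iteration 5: rows with depends_on in {10} -> verify (id 14, depth 5).
Iteration 6: no rows with depends_on in {14}; recursion stops.
SUM(depth) = 0 + 1 + 1 + 2 + 3 + 3 + 4 + 5 = 19.

19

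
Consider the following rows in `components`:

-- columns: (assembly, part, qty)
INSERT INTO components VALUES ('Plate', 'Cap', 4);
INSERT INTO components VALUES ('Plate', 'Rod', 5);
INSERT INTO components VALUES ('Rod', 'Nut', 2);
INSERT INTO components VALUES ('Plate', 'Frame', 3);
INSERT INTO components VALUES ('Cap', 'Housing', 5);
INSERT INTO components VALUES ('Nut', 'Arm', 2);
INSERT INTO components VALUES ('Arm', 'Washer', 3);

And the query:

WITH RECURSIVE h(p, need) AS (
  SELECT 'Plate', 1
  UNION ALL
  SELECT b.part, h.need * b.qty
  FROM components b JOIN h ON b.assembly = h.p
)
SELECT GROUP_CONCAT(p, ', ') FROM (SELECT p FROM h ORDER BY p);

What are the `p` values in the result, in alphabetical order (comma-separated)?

Base: (Plate, need=1).
Iteration 1: components of {Plate} -> Cap = 1*4 = 4, Frame = 1*3 = 3, Rod = 1*5 = 5.
Iteration 2: components of {Cap,Frame,Rod} -> Housing = 4*5 = 20, Nut = 5*2 = 10.
Iteration 3: components of {Housing,Nut} -> Arm = 10*2 = 20.
Iteration 4: components of {Arm} -> Washer = 20*3 = 60.
Iteration 5: no further components; recursion stops.

Arm, Cap, Frame, Housing, Nut, Plate, Rod, Washer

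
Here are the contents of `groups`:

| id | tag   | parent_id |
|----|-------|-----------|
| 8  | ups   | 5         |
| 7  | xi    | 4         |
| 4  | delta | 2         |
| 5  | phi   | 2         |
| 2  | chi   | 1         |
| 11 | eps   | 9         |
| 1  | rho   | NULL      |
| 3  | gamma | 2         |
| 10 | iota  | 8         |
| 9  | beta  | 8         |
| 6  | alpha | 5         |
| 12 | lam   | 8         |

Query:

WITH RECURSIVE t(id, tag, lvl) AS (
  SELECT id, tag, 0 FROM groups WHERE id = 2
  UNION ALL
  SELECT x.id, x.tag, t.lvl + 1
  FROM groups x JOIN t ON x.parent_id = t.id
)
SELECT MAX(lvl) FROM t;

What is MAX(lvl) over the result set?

Base: id=2 (chi) at lvl 0.
Iteration 1: rows with parent_id in {2} -> gamma (id 3, lvl 1), delta (id 4, lvl 1), phi (id 5, lvl 1).
Iteration 2: rows with parent_id in {3,4,5} -> alpha (id 6, lvl 2), xi (id 7, lvl 2), ups (id 8, lvl 2).
Iteration 3: rows with parent_id in {6,7,8} -> beta (id 9, lvl 3), iota (id 10, lvl 3), lam (id 12, lvl 3).
Iteration 4: rows with parent_id in {9,10,12} -> eps (id 11, lvl 4).
Iteration 5: no rows with parent_id in {11}; recursion stops.
lvl values: 0, 1, 1, 1, 2, 2, 2, 3, 3, 3, 4; the maximum is 4.

4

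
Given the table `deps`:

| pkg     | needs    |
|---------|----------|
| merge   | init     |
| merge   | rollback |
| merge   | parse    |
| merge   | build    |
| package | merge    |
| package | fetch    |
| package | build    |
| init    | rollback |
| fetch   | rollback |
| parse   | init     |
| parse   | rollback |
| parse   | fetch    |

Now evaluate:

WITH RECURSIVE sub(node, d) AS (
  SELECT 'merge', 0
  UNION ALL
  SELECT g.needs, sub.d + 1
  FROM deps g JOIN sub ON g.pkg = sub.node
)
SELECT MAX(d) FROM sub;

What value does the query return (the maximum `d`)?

3

Base: (merge, d=0).
Iteration 1: edges from {merge} -> (build, d=1), (init, d=1), (parse, d=1), (rollback, d=1).
Iteration 2: edges from {build,init,parse,rollback} -> (fetch, d=2), (init, d=2), (rollback, d=2) x2. [UNION ALL keeps all 4 new rows, including repeats]
Iteration 3: edges from {fetch,init,rollback} -> (rollback, d=3) x2. [UNION ALL keeps all 2 new rows, including repeats]
Iteration 4: no outgoing edges from {rollback}; recursion stops.
d values: 0, 1, 1, 1, 1, 2, 2, 2, 2, 3, 3; the maximum is 3.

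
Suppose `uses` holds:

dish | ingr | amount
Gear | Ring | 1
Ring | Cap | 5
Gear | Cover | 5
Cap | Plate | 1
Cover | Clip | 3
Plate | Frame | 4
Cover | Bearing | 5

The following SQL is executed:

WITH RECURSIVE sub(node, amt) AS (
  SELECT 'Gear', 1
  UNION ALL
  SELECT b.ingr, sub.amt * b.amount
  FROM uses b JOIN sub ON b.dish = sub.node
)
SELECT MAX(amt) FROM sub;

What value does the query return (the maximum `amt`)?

25

Base: (Gear, amt=1).
Iteration 1: components of {Gear} -> Cover = 1*5 = 5, Ring = 1*1 = 1.
Iteration 2: components of {Cover,Ring} -> Bearing = 5*5 = 25, Cap = 1*5 = 5, Clip = 5*3 = 15.
Iteration 3: components of {Bearing,Cap,Clip} -> Plate = 5*1 = 5.
Iteration 4: components of {Plate} -> Frame = 5*4 = 20.
Iteration 5: no further components; recursion stops.
amt values: 1, 1, 5, 5, 15, 25, 5, 20; the maximum is 25.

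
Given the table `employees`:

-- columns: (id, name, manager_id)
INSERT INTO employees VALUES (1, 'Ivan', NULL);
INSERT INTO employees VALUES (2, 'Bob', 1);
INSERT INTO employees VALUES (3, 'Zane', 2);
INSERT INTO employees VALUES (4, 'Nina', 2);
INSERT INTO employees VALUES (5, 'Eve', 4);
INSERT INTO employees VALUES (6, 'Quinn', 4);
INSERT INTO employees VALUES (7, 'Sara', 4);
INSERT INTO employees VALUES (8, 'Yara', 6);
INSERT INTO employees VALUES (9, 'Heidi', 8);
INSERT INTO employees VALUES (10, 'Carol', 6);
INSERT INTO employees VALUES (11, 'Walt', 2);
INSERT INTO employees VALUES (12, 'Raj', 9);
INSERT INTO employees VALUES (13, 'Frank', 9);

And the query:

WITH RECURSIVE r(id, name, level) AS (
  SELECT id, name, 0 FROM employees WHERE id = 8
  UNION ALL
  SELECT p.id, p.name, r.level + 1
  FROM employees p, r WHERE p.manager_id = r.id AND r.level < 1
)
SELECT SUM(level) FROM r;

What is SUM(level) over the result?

Base: id=8 (Yara) at level 0.
Iteration 1: rows with manager_id in {8} -> Heidi (id 9, level 1).
Iteration 2: level < 1 fails for all current rows; recursion stops.
SUM(level) = 0 + 1 = 1.

1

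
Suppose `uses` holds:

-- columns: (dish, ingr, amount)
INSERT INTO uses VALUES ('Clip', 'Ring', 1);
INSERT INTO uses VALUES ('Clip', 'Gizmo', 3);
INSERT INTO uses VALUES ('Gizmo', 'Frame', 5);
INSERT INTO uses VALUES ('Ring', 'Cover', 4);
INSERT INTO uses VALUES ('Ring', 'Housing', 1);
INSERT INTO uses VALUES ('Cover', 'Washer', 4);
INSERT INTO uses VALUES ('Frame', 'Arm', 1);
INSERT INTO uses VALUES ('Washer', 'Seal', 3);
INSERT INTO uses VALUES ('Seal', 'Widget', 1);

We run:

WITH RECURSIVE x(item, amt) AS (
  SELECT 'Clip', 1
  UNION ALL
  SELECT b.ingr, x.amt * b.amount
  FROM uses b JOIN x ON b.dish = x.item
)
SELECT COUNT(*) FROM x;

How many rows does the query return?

10

Base: (Clip, amt=1).
Iteration 1: components of {Clip} -> Gizmo = 1*3 = 3, Ring = 1*1 = 1.
Iteration 2: components of {Gizmo,Ring} -> Cover = 1*4 = 4, Frame = 3*5 = 15, Housing = 1*1 = 1.
Iteration 3: components of {Cover,Frame,Housing} -> Arm = 15*1 = 15, Washer = 4*4 = 16.
Iteration 4: components of {Arm,Washer} -> Seal = 16*3 = 48.
Iteration 5: components of {Seal} -> Widget = 48*1 = 48.
Iteration 6: no further components; recursion stops.
Total rows emitted: 10.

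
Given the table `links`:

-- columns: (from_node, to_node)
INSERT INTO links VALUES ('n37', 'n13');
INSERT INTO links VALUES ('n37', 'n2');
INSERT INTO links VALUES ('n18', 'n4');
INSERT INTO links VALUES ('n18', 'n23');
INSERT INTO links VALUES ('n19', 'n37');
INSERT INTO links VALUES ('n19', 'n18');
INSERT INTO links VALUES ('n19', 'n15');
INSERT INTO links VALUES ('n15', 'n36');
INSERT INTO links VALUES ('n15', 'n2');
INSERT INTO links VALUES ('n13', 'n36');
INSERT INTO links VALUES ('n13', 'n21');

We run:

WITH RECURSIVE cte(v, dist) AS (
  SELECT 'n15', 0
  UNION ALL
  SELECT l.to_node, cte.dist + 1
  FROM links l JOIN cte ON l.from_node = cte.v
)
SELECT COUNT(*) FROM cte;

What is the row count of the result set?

Base: (n15, dist=0).
Iteration 1: edges from {n15} -> (n2, dist=1), (n36, dist=1).
Iteration 2: no outgoing edges from {n2,n36}; recursion stops.
Total rows emitted: 3.

3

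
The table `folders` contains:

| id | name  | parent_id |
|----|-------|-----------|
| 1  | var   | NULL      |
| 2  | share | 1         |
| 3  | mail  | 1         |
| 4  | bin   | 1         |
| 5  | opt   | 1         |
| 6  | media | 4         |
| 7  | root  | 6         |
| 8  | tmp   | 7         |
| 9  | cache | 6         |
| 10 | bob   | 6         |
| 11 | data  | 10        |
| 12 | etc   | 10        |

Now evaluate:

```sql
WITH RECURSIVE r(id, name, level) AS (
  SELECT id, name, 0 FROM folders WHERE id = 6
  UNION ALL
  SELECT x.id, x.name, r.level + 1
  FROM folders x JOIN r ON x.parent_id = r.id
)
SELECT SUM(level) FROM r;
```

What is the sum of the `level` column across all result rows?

9

Base: id=6 (media) at level 0.
Iteration 1: rows with parent_id in {6} -> root (id 7, level 1), cache (id 9, level 1), bob (id 10, level 1).
Iteration 2: rows with parent_id in {7,9,10} -> tmp (id 8, level 2), data (id 11, level 2), etc (id 12, level 2).
Iteration 3: no rows with parent_id in {8,11,12}; recursion stops.
SUM(level) = 0 + 1 + 1 + 1 + 2 + 2 + 2 = 9.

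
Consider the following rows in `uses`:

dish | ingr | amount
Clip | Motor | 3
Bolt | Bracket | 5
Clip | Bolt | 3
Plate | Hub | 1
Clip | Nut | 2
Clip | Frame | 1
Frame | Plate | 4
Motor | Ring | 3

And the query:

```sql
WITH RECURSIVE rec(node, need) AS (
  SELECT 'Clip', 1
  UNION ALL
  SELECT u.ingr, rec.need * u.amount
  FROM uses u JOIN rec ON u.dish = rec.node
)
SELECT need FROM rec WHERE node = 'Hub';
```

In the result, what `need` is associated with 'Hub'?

Base: (Clip, need=1).
Iteration 1: components of {Clip} -> Bolt = 1*3 = 3, Frame = 1*1 = 1, Motor = 1*3 = 3, Nut = 1*2 = 2.
Iteration 2: components of {Bolt,Frame,Motor,Nut} -> Bracket = 3*5 = 15, Plate = 1*4 = 4, Ring = 3*3 = 9.
Iteration 3: components of {Bracket,Plate,Ring} -> Hub = 4*1 = 4.
Iteration 4: no further components; recursion stops.

4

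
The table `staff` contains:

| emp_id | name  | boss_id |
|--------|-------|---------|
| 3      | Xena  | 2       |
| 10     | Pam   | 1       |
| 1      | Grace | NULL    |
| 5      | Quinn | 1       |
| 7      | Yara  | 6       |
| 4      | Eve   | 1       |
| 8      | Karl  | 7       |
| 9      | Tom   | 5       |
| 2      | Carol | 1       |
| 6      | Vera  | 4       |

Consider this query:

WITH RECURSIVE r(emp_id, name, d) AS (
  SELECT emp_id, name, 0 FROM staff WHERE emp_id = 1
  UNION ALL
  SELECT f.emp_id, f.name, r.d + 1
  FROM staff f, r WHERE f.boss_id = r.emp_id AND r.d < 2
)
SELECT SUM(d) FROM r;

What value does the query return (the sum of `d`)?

Base: emp_id=1 (Grace) at d 0.
Iteration 1: rows with boss_id in {1} -> Carol (id 2, d 1), Eve (id 4, d 1), Quinn (id 5, d 1), Pam (id 10, d 1).
Iteration 2: rows with boss_id in {2,4,5,10} -> Xena (id 3, d 2), Vera (id 6, d 2), Tom (id 9, d 2).
Iteration 3: d < 2 fails for all current rows; recursion stops.
SUM(d) = 0 + 1 + 1 + 1 + 1 + 2 + 2 + 2 = 10.

10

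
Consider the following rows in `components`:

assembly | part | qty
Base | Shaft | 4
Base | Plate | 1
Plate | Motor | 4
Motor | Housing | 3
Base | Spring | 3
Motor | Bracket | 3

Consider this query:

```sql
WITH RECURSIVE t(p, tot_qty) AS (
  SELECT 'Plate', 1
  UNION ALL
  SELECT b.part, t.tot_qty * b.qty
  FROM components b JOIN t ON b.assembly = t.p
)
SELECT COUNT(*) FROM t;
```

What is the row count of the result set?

4

Base: (Plate, tot_qty=1).
Iteration 1: components of {Plate} -> Motor = 1*4 = 4.
Iteration 2: components of {Motor} -> Bracket = 4*3 = 12, Housing = 4*3 = 12.
Iteration 3: no further components; recursion stops.
Total rows emitted: 4.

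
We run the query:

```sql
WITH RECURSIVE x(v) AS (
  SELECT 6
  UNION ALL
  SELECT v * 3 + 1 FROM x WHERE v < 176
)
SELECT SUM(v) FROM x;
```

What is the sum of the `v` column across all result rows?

784

Base: v=6.
Iteration 1: 6 < 176 holds -> v = 6 * 3 + 1 = 19.
Iteration 2: 19 < 176 holds -> v = 19 * 3 + 1 = 58.
Iteration 3: 58 < 176 holds -> v = 58 * 3 + 1 = 175.
Iteration 4: 175 < 176 holds -> v = 175 * 3 + 1 = 526.
Iteration 5: 526 < 176 fails; recursion stops.
SUM(v) = 6 + 19 + 58 + 175 + 526 = 784.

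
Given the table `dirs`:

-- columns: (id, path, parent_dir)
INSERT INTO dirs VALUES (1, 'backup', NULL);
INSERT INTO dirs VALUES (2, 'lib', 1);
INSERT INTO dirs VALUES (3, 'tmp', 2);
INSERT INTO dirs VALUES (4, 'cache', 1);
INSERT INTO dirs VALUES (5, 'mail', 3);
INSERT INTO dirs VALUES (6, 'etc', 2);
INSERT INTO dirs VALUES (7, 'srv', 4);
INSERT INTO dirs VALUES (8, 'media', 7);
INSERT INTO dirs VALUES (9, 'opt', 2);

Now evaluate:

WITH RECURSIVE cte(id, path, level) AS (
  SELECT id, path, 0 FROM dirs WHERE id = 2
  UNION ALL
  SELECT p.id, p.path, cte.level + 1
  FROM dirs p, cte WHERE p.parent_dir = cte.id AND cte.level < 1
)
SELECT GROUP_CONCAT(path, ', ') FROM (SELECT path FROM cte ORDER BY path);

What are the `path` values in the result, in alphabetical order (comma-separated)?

etc, lib, opt, tmp

Base: id=2 (lib) at level 0.
Iteration 1: rows with parent_dir in {2} -> tmp (id 3, level 1), etc (id 6, level 1), opt (id 9, level 1).
Iteration 2: level < 1 fails for all current rows; recursion stops.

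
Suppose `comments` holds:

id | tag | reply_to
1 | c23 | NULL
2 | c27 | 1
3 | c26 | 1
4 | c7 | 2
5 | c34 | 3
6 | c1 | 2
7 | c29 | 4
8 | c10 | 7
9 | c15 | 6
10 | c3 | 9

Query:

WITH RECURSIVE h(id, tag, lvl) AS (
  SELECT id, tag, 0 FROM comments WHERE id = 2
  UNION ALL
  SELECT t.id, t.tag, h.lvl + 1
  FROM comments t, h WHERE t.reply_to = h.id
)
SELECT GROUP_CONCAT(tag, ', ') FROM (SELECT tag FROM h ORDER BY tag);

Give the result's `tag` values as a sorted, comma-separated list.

c1, c10, c15, c27, c29, c3, c7

Base: id=2 (c27) at lvl 0.
Iteration 1: rows with reply_to in {2} -> c7 (id 4, lvl 1), c1 (id 6, lvl 1).
Iteration 2: rows with reply_to in {4,6} -> c29 (id 7, lvl 2), c15 (id 9, lvl 2).
Iteration 3: rows with reply_to in {7,9} -> c10 (id 8, lvl 3), c3 (id 10, lvl 3).
Iteration 4: no rows with reply_to in {8,10}; recursion stops.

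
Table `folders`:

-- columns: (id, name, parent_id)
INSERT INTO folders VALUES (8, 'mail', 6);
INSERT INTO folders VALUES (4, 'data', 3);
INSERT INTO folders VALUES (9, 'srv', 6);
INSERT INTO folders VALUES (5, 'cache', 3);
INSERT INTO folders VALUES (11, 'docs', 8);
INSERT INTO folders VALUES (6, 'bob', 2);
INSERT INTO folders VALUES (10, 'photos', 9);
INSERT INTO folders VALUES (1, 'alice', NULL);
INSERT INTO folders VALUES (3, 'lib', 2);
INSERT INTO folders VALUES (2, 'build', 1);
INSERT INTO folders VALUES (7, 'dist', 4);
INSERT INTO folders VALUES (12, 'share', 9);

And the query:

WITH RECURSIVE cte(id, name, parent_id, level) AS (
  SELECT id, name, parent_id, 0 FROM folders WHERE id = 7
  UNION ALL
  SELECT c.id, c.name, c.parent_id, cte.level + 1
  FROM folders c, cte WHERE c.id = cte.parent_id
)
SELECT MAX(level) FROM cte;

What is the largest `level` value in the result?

Base: id=7 (dist), parent_id=4, level 0.
Iteration 1: join on id=4 -> data (id 4, parent_id=3, level 1).
Iteration 2: join on id=3 -> lib (id 3, parent_id=2, level 2).
Iteration 3: join on id=2 -> build (id 2, parent_id=1, level 3).
Iteration 4: join on id=1 -> alice (id 1, parent_id=NULL, level 4).
Iteration 5: parent_id is NULL; no match; recursion stops.
level values: 0, 1, 2, 3, 4; the maximum is 4.

4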